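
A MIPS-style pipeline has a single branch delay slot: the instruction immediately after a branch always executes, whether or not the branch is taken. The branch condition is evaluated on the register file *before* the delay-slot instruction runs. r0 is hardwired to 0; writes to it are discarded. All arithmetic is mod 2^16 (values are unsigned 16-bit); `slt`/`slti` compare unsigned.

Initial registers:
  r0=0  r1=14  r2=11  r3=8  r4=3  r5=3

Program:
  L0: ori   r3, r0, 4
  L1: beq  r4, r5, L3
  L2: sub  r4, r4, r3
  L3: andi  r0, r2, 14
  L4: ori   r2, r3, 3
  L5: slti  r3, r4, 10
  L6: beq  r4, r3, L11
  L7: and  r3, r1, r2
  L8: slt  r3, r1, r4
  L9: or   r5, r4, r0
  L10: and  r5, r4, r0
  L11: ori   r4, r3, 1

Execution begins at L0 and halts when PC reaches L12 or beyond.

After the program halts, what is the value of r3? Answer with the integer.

1

#0 ori   r3, r0, 4 ; 0/14/11/4/3/3
#1 beq  r4, r5, L3 ; 0/14/11/4/3/3 ; →target
#2 sub  r4, r4, r3 ; 0/14/11/4/65535/3
#3 andi  r0, r2, 14 ; 0/14/11/4/65535/3
#4 ori   r2, r3, 3 ; 0/14/7/4/65535/3
#5 slti  r3, r4, 10 ; 0/14/7/0/65535/3
#6 beq  r4, r3, L11 ; 0/14/7/0/65535/3 ; →fallthru
#7 and  r3, r1, r2 ; 0/14/7/6/65535/3
#8 slt  r3, r1, r4 ; 0/14/7/1/65535/3
#9 or   r5, r4, r0 ; 0/14/7/1/65535/65535
#10 and  r5, r4, r0 ; 0/14/7/1/65535/0
#11 ori   r4, r3, 1 ; 0/14/7/1/1/0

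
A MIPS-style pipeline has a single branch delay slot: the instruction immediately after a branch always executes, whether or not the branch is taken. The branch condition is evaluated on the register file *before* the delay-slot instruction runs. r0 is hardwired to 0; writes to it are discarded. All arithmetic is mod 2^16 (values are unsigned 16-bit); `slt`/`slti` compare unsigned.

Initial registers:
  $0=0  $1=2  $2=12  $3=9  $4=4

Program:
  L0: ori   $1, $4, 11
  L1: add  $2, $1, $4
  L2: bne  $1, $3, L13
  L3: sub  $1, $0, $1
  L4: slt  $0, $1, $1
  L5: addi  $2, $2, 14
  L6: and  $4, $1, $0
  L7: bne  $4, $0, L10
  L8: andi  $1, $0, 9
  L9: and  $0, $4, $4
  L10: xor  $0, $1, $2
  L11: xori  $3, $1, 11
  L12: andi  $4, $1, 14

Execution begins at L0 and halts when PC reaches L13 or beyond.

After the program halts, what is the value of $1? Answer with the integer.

65521

#0 ori   $1, $4, 11 ; 0/15/12/9/4
#1 add  $2, $1, $4 ; 0/15/19/9/4
#2 bne  $1, $3, L13 ; 0/15/19/9/4 ; →target
#3 sub  $1, $0, $1 ; 0/65521/19/9/4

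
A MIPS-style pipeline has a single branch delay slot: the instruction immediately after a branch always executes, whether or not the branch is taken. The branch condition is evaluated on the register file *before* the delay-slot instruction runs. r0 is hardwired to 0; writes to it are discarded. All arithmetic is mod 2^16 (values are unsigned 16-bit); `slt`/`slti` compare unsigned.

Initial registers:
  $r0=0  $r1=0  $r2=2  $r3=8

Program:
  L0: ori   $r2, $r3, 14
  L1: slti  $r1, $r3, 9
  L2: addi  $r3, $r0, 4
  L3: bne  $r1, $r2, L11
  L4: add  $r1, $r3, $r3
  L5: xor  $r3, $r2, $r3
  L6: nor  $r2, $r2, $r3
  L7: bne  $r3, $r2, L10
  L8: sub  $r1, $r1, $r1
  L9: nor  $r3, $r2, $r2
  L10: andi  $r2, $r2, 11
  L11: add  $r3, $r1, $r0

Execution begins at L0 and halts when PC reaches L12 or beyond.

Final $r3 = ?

8

PC=0  ori   $r2, $r3, 14     | $r0=0 $r1=0 $r2=14 $r3=8
PC=1  slti  $r1, $r3, 9      | $r0=0 $r1=1 $r2=14 $r3=8
PC=2  addi  $r3, $r0, 4      | $r0=0 $r1=1 $r2=14 $r3=4
PC=3  bne  $r1, $r2, L11     | $r0=0 $r1=1 $r2=14 $r3=4  [TAKEN]
PC=4  add  $r1, $r3, $r3     | $r0=0 $r1=8 $r2=14 $r3=4
PC=11 add  $r3, $r1, $r0     | $r0=0 $r1=8 $r2=14 $r3=8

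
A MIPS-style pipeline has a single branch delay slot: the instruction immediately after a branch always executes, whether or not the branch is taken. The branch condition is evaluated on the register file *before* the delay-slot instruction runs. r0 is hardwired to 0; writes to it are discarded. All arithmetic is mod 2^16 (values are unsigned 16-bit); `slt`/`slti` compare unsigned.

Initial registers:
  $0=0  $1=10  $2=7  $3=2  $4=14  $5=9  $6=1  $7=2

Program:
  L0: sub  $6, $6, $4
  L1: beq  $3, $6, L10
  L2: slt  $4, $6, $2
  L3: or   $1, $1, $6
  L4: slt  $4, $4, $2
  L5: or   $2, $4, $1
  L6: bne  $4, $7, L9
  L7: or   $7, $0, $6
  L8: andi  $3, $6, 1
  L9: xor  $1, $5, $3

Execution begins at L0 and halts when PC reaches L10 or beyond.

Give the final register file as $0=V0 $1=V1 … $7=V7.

  step pc=0: sub  $6, $6, $4  regs=(0,10,7,2,14,9,65523,2)
  step pc=1: beq  $3, $6, L10  cond=F  regs=(0,10,7,2,14,9,65523,2)
  step pc=2: slt  $4, $6, $2  regs=(0,10,7,2,0,9,65523,2)
  step pc=3: or   $1, $1, $6  regs=(0,65531,7,2,0,9,65523,2)
  step pc=4: slt  $4, $4, $2  regs=(0,65531,7,2,1,9,65523,2)
  step pc=5: or   $2, $4, $1  regs=(0,65531,65531,2,1,9,65523,2)
  step pc=6: bne  $4, $7, L9  cond=T  regs=(0,65531,65531,2,1,9,65523,2)
  step pc=7: or   $7, $0, $6  regs=(0,65531,65531,2,1,9,65523,65523)
  step pc=9: xor  $1, $5, $3  regs=(0,11,65531,2,1,9,65523,65523)

$0=0 $1=11 $2=65531 $3=2 $4=1 $5=9 $6=65523 $7=65523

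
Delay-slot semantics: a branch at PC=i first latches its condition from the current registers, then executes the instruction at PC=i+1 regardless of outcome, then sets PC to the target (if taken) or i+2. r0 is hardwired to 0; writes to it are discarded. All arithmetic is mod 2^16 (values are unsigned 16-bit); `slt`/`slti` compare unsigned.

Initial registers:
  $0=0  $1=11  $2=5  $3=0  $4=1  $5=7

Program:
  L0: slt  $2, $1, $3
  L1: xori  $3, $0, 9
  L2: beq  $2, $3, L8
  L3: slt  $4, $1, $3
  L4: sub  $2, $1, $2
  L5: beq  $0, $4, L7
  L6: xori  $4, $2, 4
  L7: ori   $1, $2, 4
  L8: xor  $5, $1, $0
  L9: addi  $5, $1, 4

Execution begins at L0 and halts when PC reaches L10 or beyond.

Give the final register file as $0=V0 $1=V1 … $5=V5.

#0 slt  $2, $1, $3 ; 0/11/0/0/1/7
#1 xori  $3, $0, 9 ; 0/11/0/9/1/7
#2 beq  $2, $3, L8 ; 0/11/0/9/1/7 ; →fallthru
#3 slt  $4, $1, $3 ; 0/11/0/9/0/7
#4 sub  $2, $1, $2 ; 0/11/11/9/0/7
#5 beq  $0, $4, L7 ; 0/11/11/9/0/7 ; →target
#6 xori  $4, $2, 4 ; 0/11/11/9/15/7
#7 ori   $1, $2, 4 ; 0/15/11/9/15/7
#8 xor  $5, $1, $0 ; 0/15/11/9/15/15
#9 addi  $5, $1, 4 ; 0/15/11/9/15/19

$0=0 $1=15 $2=11 $3=9 $4=15 $5=19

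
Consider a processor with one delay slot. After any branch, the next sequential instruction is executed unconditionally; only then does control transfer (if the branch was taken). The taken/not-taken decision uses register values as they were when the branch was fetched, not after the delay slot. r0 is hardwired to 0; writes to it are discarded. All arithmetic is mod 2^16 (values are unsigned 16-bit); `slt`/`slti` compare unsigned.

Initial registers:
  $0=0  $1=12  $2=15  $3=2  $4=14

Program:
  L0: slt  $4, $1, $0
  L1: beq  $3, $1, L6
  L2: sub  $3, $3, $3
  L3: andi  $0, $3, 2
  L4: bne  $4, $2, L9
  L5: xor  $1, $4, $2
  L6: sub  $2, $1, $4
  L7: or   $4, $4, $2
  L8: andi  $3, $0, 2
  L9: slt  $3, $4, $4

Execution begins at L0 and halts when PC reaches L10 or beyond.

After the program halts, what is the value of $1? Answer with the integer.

  step pc=0: slt  $4, $1, $0  regs=(0,12,15,2,0)
  step pc=1: beq  $3, $1, L6  cond=F  regs=(0,12,15,2,0)
  step pc=2: sub  $3, $3, $3  regs=(0,12,15,0,0)
  step pc=3: andi  $0, $3, 2  regs=(0,12,15,0,0)
  step pc=4: bne  $4, $2, L9  cond=T  regs=(0,12,15,0,0)
  step pc=5: xor  $1, $4, $2  regs=(0,15,15,0,0)
  step pc=9: slt  $3, $4, $4  regs=(0,15,15,0,0)

15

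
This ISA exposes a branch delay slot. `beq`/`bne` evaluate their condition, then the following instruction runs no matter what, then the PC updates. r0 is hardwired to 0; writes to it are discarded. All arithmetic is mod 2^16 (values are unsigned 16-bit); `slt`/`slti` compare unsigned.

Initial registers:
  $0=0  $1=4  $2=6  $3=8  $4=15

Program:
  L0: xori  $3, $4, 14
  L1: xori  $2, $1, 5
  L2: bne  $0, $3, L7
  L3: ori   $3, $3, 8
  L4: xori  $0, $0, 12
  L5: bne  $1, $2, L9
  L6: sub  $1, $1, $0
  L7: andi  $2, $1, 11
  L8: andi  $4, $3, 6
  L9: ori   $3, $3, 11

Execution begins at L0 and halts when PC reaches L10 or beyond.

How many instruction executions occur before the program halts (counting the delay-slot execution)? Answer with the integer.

PC=0  xori  $3, $4, 14       | $0=0 $1=4 $2=6 $3=1 $4=15
PC=1  xori  $2, $1, 5        | $0=0 $1=4 $2=1 $3=1 $4=15
PC=2  bne  $0, $3, L7        | $0=0 $1=4 $2=1 $3=1 $4=15  [TAKEN]
PC=3  ori   $3, $3, 8        | $0=0 $1=4 $2=1 $3=9 $4=15
PC=7  andi  $2, $1, 11       | $0=0 $1=4 $2=0 $3=9 $4=15
PC=8  andi  $4, $3, 6        | $0=0 $1=4 $2=0 $3=9 $4=0
PC=9  ori   $3, $3, 11       | $0=0 $1=4 $2=0 $3=11 $4=0

7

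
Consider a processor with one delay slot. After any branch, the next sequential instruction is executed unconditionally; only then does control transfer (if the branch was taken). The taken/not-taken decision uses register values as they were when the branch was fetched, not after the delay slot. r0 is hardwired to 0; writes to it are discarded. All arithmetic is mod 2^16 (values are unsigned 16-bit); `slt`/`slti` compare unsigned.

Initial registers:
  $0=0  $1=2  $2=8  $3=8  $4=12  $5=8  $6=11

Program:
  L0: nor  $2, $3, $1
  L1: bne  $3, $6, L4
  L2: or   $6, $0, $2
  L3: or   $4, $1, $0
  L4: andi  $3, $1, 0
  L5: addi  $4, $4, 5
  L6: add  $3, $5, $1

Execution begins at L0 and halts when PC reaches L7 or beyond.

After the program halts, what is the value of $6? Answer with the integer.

#0 nor  $2, $3, $1 ; 0/2/65525/8/12/8/11
#1 bne  $3, $6, L4 ; 0/2/65525/8/12/8/11 ; →target
#2 or   $6, $0, $2 ; 0/2/65525/8/12/8/65525
#4 andi  $3, $1, 0 ; 0/2/65525/0/12/8/65525
#5 addi  $4, $4, 5 ; 0/2/65525/0/17/8/65525
#6 add  $3, $5, $1 ; 0/2/65525/10/17/8/65525

65525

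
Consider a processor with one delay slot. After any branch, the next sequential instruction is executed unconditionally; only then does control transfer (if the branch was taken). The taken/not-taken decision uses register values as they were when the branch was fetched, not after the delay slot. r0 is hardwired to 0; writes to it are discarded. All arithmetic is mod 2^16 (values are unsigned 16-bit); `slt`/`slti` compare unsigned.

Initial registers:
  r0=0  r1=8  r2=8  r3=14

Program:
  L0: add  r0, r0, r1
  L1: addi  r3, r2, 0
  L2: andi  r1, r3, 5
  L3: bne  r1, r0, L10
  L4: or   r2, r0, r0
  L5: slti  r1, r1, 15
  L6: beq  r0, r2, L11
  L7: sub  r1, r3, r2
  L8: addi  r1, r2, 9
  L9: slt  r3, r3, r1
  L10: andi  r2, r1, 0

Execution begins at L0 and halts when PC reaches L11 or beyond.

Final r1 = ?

8

PC=0  add  r0, r0, r1        | r0=0 r1=8 r2=8 r3=14
PC=1  addi  r3, r2, 0        | r0=0 r1=8 r2=8 r3=8
PC=2  andi  r1, r3, 5        | r0=0 r1=0 r2=8 r3=8
PC=3  bne  r1, r0, L10       | r0=0 r1=0 r2=8 r3=8  [not taken]
PC=4  or   r2, r0, r0        | r0=0 r1=0 r2=0 r3=8
PC=5  slti  r1, r1, 15       | r0=0 r1=1 r2=0 r3=8
PC=6  beq  r0, r2, L11       | r0=0 r1=1 r2=0 r3=8  [TAKEN]
PC=7  sub  r1, r3, r2        | r0=0 r1=8 r2=0 r3=8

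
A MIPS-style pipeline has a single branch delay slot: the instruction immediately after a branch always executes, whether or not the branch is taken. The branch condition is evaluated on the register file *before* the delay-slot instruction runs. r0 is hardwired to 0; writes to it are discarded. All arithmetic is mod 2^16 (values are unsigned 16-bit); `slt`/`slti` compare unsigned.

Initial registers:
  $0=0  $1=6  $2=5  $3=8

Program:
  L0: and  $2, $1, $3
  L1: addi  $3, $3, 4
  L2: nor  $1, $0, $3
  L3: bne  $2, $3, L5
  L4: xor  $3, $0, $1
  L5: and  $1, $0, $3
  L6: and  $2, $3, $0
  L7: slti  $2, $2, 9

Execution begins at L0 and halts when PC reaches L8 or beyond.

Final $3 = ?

65523

[0] and  $2, $1, $3  →  {$0:0, $1:6, $2:0, $3:8}
[1] addi  $3, $3, 4  →  {$0:0, $1:6, $2:0, $3:12}
[2] nor  $1, $0, $3  →  {$0:0, $1:65523, $2:0, $3:12}
[3] bne  $2, $3, L5  →  {$0:0, $1:65523, $2:0, $3:12}  ⟨branch taken⟩
[4] xor  $3, $0, $1  →  {$0:0, $1:65523, $2:0, $3:65523}
[5] and  $1, $0, $3  →  {$0:0, $1:0, $2:0, $3:65523}
[6] and  $2, $3, $0  →  {$0:0, $1:0, $2:0, $3:65523}
[7] slti  $2, $2, 9  →  {$0:0, $1:0, $2:1, $3:65523}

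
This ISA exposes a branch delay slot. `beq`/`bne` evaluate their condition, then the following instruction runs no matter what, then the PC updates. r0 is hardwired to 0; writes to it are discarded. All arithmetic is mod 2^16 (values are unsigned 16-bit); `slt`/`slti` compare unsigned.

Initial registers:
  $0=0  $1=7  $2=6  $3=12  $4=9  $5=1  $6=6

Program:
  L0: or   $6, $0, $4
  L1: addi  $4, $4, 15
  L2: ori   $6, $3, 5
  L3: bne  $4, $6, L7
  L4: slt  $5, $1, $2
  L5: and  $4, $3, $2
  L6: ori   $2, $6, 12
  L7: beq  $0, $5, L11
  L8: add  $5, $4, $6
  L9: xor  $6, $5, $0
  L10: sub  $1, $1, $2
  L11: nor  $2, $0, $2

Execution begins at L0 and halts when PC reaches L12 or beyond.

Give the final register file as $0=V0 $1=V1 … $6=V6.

$0=0 $1=7 $2=65529 $3=12 $4=24 $5=37 $6=13

#0 or   $6, $0, $4 ; 0/7/6/12/9/1/9
#1 addi  $4, $4, 15 ; 0/7/6/12/24/1/9
#2 ori   $6, $3, 5 ; 0/7/6/12/24/1/13
#3 bne  $4, $6, L7 ; 0/7/6/12/24/1/13 ; →target
#4 slt  $5, $1, $2 ; 0/7/6/12/24/0/13
#7 beq  $0, $5, L11 ; 0/7/6/12/24/0/13 ; →target
#8 add  $5, $4, $6 ; 0/7/6/12/24/37/13
#11 nor  $2, $0, $2 ; 0/7/65529/12/24/37/13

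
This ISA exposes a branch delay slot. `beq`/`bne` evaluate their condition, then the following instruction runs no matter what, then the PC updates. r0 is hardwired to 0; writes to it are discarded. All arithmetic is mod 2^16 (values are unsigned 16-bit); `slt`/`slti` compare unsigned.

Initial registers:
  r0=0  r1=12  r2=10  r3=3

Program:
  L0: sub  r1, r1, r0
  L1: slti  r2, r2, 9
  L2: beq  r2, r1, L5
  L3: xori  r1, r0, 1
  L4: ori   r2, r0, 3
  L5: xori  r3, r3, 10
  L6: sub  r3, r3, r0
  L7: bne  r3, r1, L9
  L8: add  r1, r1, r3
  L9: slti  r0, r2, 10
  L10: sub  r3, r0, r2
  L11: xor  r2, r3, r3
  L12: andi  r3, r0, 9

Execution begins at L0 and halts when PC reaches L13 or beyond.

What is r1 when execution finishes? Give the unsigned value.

#0 sub  r1, r1, r0 ; 0/12/10/3
#1 slti  r2, r2, 9 ; 0/12/0/3
#2 beq  r2, r1, L5 ; 0/12/0/3 ; →fallthru
#3 xori  r1, r0, 1 ; 0/1/0/3
#4 ori   r2, r0, 3 ; 0/1/3/3
#5 xori  r3, r3, 10 ; 0/1/3/9
#6 sub  r3, r3, r0 ; 0/1/3/9
#7 bne  r3, r1, L9 ; 0/1/3/9 ; →target
#8 add  r1, r1, r3 ; 0/10/3/9
#9 slti  r0, r2, 10 ; 0/10/3/9
#10 sub  r3, r0, r2 ; 0/10/3/65533
#11 xor  r2, r3, r3 ; 0/10/0/65533
#12 andi  r3, r0, 9 ; 0/10/0/0

10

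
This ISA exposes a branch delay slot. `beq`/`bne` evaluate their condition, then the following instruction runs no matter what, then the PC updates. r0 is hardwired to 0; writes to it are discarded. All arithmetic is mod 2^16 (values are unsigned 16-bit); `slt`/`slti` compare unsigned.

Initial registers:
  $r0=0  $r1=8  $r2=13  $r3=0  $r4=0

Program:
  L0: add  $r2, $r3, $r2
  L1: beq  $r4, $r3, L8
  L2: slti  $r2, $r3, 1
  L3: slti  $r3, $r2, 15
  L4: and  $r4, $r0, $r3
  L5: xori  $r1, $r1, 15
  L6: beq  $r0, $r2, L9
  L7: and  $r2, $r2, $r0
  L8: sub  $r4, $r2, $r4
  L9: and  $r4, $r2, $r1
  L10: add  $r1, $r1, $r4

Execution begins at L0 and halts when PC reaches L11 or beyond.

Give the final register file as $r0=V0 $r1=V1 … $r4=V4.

  step pc=0: add  $r2, $r3, $r2  regs=(0,8,13,0,0)
  step pc=1: beq  $r4, $r3, L8  cond=T  regs=(0,8,13,0,0)
  step pc=2: slti  $r2, $r3, 1  regs=(0,8,1,0,0)
  step pc=8: sub  $r4, $r2, $r4  regs=(0,8,1,0,1)
  step pc=9: and  $r4, $r2, $r1  regs=(0,8,1,0,0)
  step pc=10: add  $r1, $r1, $r4  regs=(0,8,1,0,0)

$r0=0 $r1=8 $r2=1 $r3=0 $r4=0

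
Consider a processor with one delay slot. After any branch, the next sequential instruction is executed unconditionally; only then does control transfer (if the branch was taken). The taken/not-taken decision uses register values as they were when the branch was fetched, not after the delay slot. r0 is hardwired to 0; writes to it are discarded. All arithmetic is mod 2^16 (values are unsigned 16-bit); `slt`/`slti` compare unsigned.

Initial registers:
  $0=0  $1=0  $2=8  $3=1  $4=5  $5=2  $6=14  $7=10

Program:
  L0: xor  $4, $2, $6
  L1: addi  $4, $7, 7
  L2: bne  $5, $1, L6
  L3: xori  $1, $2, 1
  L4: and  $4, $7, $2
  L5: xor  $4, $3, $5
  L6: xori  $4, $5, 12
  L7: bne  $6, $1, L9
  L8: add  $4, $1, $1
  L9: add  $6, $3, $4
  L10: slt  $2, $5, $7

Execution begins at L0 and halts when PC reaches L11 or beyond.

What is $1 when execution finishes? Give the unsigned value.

9

[0] xor  $4, $2, $6  →  {$0:0, $1:0, $2:8, $3:1, $4:6, $5:2, $6:14, $7:10}
[1] addi  $4, $7, 7  →  {$0:0, $1:0, $2:8, $3:1, $4:17, $5:2, $6:14, $7:10}
[2] bne  $5, $1, L6  →  {$0:0, $1:0, $2:8, $3:1, $4:17, $5:2, $6:14, $7:10}  ⟨branch taken⟩
[3] xori  $1, $2, 1  →  {$0:0, $1:9, $2:8, $3:1, $4:17, $5:2, $6:14, $7:10}
[6] xori  $4, $5, 12  →  {$0:0, $1:9, $2:8, $3:1, $4:14, $5:2, $6:14, $7:10}
[7] bne  $6, $1, L9  →  {$0:0, $1:9, $2:8, $3:1, $4:14, $5:2, $6:14, $7:10}  ⟨branch taken⟩
[8] add  $4, $1, $1  →  {$0:0, $1:9, $2:8, $3:1, $4:18, $5:2, $6:14, $7:10}
[9] add  $6, $3, $4  →  {$0:0, $1:9, $2:8, $3:1, $4:18, $5:2, $6:19, $7:10}
[10] slt  $2, $5, $7  →  {$0:0, $1:9, $2:1, $3:1, $4:18, $5:2, $6:19, $7:10}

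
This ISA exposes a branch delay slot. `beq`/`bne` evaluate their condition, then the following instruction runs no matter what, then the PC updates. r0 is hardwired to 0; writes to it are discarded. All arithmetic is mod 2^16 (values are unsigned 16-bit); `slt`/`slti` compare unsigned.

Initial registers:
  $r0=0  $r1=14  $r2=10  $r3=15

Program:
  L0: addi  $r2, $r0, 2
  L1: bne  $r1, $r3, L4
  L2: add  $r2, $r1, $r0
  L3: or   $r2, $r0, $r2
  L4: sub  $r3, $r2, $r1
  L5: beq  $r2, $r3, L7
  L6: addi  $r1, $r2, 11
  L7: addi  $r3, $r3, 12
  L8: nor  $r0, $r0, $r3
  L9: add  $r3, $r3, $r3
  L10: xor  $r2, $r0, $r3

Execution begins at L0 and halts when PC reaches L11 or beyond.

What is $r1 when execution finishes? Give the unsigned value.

PC=0  addi  $r2, $r0, 2      | $r0=0 $r1=14 $r2=2 $r3=15
PC=1  bne  $r1, $r3, L4      | $r0=0 $r1=14 $r2=2 $r3=15  [TAKEN]
PC=2  add  $r2, $r1, $r0     | $r0=0 $r1=14 $r2=14 $r3=15
PC=4  sub  $r3, $r2, $r1     | $r0=0 $r1=14 $r2=14 $r3=0
PC=5  beq  $r2, $r3, L7      | $r0=0 $r1=14 $r2=14 $r3=0  [not taken]
PC=6  addi  $r1, $r2, 11     | $r0=0 $r1=25 $r2=14 $r3=0
PC=7  addi  $r3, $r3, 12     | $r0=0 $r1=25 $r2=14 $r3=12
PC=8  nor  $r0, $r0, $r3     | $r0=0 $r1=25 $r2=14 $r3=12
PC=9  add  $r3, $r3, $r3     | $r0=0 $r1=25 $r2=14 $r3=24
PC=10 xor  $r2, $r0, $r3     | $r0=0 $r1=25 $r2=24 $r3=24

25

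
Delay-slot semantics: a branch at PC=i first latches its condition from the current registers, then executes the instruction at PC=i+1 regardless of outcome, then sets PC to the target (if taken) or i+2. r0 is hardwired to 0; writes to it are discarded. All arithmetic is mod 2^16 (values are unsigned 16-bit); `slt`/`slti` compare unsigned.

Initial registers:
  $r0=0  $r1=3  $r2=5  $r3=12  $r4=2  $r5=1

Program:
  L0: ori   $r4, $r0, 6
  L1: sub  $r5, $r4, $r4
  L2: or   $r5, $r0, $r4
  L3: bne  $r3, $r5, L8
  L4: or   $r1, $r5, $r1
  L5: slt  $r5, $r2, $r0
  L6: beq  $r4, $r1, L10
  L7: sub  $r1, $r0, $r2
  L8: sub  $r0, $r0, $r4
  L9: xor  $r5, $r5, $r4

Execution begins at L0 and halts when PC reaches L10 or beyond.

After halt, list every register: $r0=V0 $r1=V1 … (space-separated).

#0 ori   $r4, $r0, 6 ; 0/3/5/12/6/1
#1 sub  $r5, $r4, $r4 ; 0/3/5/12/6/0
#2 or   $r5, $r0, $r4 ; 0/3/5/12/6/6
#3 bne  $r3, $r5, L8 ; 0/3/5/12/6/6 ; →target
#4 or   $r1, $r5, $r1 ; 0/7/5/12/6/6
#8 sub  $r0, $r0, $r4 ; 0/7/5/12/6/6
#9 xor  $r5, $r5, $r4 ; 0/7/5/12/6/0

$r0=0 $r1=7 $r2=5 $r3=12 $r4=6 $r5=0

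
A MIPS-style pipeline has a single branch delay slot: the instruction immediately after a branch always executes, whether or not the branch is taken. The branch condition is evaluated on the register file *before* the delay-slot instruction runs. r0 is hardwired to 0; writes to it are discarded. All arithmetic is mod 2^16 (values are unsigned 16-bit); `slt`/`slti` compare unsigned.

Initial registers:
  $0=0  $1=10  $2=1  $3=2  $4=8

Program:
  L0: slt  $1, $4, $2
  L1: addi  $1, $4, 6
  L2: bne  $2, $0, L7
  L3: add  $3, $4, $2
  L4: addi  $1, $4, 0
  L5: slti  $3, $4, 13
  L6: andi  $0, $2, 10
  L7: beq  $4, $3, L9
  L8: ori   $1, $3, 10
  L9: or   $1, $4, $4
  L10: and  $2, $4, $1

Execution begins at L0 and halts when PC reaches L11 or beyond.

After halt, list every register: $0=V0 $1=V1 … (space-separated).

$0=0 $1=8 $2=8 $3=9 $4=8

  step pc=0: slt  $1, $4, $2  regs=(0,0,1,2,8)
  step pc=1: addi  $1, $4, 6  regs=(0,14,1,2,8)
  step pc=2: bne  $2, $0, L7  cond=T  regs=(0,14,1,2,8)
  step pc=3: add  $3, $4, $2  regs=(0,14,1,9,8)
  step pc=7: beq  $4, $3, L9  cond=F  regs=(0,14,1,9,8)
  step pc=8: ori   $1, $3, 10  regs=(0,11,1,9,8)
  step pc=9: or   $1, $4, $4  regs=(0,8,1,9,8)
  step pc=10: and  $2, $4, $1  regs=(0,8,8,9,8)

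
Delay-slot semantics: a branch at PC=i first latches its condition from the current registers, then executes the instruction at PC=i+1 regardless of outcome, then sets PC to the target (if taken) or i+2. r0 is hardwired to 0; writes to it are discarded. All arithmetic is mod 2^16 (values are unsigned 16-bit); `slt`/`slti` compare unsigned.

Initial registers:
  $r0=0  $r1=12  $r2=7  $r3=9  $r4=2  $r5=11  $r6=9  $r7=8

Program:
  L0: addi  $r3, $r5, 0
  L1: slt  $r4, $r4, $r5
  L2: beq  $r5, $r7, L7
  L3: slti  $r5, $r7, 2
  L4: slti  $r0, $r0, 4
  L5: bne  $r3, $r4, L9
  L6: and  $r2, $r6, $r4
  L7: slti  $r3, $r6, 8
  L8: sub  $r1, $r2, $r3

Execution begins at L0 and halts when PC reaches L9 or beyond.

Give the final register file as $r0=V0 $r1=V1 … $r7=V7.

PC=0  addi  $r3, $r5, 0      | $r0=0 $r1=12 $r2=7 $r3=11 $r4=2 $r5=11 $r6=9 $r7=8
PC=1  slt  $r4, $r4, $r5     | $r0=0 $r1=12 $r2=7 $r3=11 $r4=1 $r5=11 $r6=9 $r7=8
PC=2  beq  $r5, $r7, L7      | $r0=0 $r1=12 $r2=7 $r3=11 $r4=1 $r5=11 $r6=9 $r7=8  [not taken]
PC=3  slti  $r5, $r7, 2      | $r0=0 $r1=12 $r2=7 $r3=11 $r4=1 $r5=0 $r6=9 $r7=8
PC=4  slti  $r0, $r0, 4      | $r0=0 $r1=12 $r2=7 $r3=11 $r4=1 $r5=0 $r6=9 $r7=8
PC=5  bne  $r3, $r4, L9      | $r0=0 $r1=12 $r2=7 $r3=11 $r4=1 $r5=0 $r6=9 $r7=8  [TAKEN]
PC=6  and  $r2, $r6, $r4     | $r0=0 $r1=12 $r2=1 $r3=11 $r4=1 $r5=0 $r6=9 $r7=8

$r0=0 $r1=12 $r2=1 $r3=11 $r4=1 $r5=0 $r6=9 $r7=8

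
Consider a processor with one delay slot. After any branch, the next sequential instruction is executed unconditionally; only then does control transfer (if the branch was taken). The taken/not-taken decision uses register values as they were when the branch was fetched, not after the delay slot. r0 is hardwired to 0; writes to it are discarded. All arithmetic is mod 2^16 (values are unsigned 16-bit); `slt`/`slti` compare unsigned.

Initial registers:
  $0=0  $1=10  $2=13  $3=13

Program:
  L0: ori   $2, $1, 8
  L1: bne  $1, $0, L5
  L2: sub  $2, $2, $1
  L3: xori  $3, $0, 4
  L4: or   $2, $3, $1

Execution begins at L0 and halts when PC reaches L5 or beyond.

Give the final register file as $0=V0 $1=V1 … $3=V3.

[0] ori   $2, $1, 8  →  {$0:0, $1:10, $2:10, $3:13}
[1] bne  $1, $0, L5  →  {$0:0, $1:10, $2:10, $3:13}  ⟨branch taken⟩
[2] sub  $2, $2, $1  →  {$0:0, $1:10, $2:0, $3:13}

$0=0 $1=10 $2=0 $3=13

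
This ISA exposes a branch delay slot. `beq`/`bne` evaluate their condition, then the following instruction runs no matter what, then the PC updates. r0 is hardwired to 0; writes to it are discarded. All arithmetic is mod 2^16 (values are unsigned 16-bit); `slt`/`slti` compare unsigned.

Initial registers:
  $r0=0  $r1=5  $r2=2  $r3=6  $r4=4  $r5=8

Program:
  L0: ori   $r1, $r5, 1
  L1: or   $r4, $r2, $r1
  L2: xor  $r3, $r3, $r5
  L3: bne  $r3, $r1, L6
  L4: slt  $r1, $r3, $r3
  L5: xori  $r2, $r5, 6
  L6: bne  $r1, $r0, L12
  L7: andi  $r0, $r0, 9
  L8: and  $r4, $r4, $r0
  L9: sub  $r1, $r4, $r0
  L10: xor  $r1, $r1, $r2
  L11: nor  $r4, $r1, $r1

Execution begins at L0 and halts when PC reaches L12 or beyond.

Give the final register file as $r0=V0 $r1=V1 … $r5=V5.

$r0=0 $r1=2 $r2=2 $r3=14 $r4=65533 $r5=8

#0 ori   $r1, $r5, 1 ; 0/9/2/6/4/8
#1 or   $r4, $r2, $r1 ; 0/9/2/6/11/8
#2 xor  $r3, $r3, $r5 ; 0/9/2/14/11/8
#3 bne  $r3, $r1, L6 ; 0/9/2/14/11/8 ; →target
#4 slt  $r1, $r3, $r3 ; 0/0/2/14/11/8
#6 bne  $r1, $r0, L12 ; 0/0/2/14/11/8 ; →fallthru
#7 andi  $r0, $r0, 9 ; 0/0/2/14/11/8
#8 and  $r4, $r4, $r0 ; 0/0/2/14/0/8
#9 sub  $r1, $r4, $r0 ; 0/0/2/14/0/8
#10 xor  $r1, $r1, $r2 ; 0/2/2/14/0/8
#11 nor  $r4, $r1, $r1 ; 0/2/2/14/65533/8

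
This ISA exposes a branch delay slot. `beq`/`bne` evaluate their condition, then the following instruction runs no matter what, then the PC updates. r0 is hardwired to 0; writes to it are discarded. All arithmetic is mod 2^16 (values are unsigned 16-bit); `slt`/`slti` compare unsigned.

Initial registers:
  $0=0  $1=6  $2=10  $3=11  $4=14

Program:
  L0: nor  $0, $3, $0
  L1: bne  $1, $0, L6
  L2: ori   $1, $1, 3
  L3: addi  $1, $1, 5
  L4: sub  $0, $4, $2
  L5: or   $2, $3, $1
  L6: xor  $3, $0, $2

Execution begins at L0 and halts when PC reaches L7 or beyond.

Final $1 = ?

7

PC=0  nor  $0, $3, $0        | $0=0 $1=6 $2=10 $3=11 $4=14
PC=1  bne  $1, $0, L6        | $0=0 $1=6 $2=10 $3=11 $4=14  [TAKEN]
PC=2  ori   $1, $1, 3        | $0=0 $1=7 $2=10 $3=11 $4=14
PC=6  xor  $3, $0, $2        | $0=0 $1=7 $2=10 $3=10 $4=14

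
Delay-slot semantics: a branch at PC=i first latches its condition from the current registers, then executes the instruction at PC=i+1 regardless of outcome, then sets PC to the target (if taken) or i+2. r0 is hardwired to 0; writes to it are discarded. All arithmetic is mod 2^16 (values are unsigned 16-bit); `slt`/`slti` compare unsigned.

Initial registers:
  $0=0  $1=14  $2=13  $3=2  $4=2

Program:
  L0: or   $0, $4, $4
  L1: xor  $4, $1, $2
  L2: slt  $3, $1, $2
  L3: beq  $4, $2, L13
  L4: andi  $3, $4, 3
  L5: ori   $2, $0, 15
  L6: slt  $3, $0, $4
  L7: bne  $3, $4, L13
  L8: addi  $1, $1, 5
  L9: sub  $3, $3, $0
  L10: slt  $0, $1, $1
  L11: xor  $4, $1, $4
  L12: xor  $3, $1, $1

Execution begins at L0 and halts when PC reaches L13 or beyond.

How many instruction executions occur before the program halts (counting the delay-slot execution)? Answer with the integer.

9

PC=0  or   $0, $4, $4        | $0=0 $1=14 $2=13 $3=2 $4=2
PC=1  xor  $4, $1, $2        | $0=0 $1=14 $2=13 $3=2 $4=3
PC=2  slt  $3, $1, $2        | $0=0 $1=14 $2=13 $3=0 $4=3
PC=3  beq  $4, $2, L13       | $0=0 $1=14 $2=13 $3=0 $4=3  [not taken]
PC=4  andi  $3, $4, 3        | $0=0 $1=14 $2=13 $3=3 $4=3
PC=5  ori   $2, $0, 15       | $0=0 $1=14 $2=15 $3=3 $4=3
PC=6  slt  $3, $0, $4        | $0=0 $1=14 $2=15 $3=1 $4=3
PC=7  bne  $3, $4, L13       | $0=0 $1=14 $2=15 $3=1 $4=3  [TAKEN]
PC=8  addi  $1, $1, 5        | $0=0 $1=19 $2=15 $3=1 $4=3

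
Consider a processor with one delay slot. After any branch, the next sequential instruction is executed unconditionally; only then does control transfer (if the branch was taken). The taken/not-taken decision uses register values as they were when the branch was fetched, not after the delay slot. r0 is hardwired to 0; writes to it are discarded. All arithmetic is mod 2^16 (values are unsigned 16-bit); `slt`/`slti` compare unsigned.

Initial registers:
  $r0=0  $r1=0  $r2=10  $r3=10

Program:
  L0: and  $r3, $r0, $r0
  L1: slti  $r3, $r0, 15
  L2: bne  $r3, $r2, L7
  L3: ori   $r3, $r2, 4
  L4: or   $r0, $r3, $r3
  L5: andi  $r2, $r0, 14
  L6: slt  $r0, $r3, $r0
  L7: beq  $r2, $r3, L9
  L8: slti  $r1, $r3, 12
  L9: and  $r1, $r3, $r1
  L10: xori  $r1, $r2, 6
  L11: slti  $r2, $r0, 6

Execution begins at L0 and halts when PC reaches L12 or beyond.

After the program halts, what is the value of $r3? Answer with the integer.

14

PC=0  and  $r3, $r0, $r0     | $r0=0 $r1=0 $r2=10 $r3=0
PC=1  slti  $r3, $r0, 15     | $r0=0 $r1=0 $r2=10 $r3=1
PC=2  bne  $r3, $r2, L7      | $r0=0 $r1=0 $r2=10 $r3=1  [TAKEN]
PC=3  ori   $r3, $r2, 4      | $r0=0 $r1=0 $r2=10 $r3=14
PC=7  beq  $r2, $r3, L9      | $r0=0 $r1=0 $r2=10 $r3=14  [not taken]
PC=8  slti  $r1, $r3, 12     | $r0=0 $r1=0 $r2=10 $r3=14
PC=9  and  $r1, $r3, $r1     | $r0=0 $r1=0 $r2=10 $r3=14
PC=10 xori  $r1, $r2, 6      | $r0=0 $r1=12 $r2=10 $r3=14
PC=11 slti  $r2, $r0, 6      | $r0=0 $r1=12 $r2=1 $r3=14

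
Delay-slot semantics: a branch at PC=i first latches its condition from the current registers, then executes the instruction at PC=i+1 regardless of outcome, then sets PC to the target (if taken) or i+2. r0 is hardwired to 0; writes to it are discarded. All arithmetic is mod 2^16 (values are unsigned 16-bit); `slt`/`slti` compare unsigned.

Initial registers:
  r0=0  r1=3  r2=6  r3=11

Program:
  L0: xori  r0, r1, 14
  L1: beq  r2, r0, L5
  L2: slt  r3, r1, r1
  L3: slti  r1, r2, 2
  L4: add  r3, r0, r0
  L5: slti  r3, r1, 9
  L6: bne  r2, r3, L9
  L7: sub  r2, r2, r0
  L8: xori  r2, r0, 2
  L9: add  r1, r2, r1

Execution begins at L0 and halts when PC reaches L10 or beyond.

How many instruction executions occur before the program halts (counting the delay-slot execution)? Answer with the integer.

PC=0  xori  r0, r1, 14       | r0=0 r1=3 r2=6 r3=11
PC=1  beq  r2, r0, L5        | r0=0 r1=3 r2=6 r3=11  [not taken]
PC=2  slt  r3, r1, r1        | r0=0 r1=3 r2=6 r3=0
PC=3  slti  r1, r2, 2        | r0=0 r1=0 r2=6 r3=0
PC=4  add  r3, r0, r0        | r0=0 r1=0 r2=6 r3=0
PC=5  slti  r3, r1, 9        | r0=0 r1=0 r2=6 r3=1
PC=6  bne  r2, r3, L9        | r0=0 r1=0 r2=6 r3=1  [TAKEN]
PC=7  sub  r2, r2, r0        | r0=0 r1=0 r2=6 r3=1
PC=9  add  r1, r2, r1        | r0=0 r1=6 r2=6 r3=1

9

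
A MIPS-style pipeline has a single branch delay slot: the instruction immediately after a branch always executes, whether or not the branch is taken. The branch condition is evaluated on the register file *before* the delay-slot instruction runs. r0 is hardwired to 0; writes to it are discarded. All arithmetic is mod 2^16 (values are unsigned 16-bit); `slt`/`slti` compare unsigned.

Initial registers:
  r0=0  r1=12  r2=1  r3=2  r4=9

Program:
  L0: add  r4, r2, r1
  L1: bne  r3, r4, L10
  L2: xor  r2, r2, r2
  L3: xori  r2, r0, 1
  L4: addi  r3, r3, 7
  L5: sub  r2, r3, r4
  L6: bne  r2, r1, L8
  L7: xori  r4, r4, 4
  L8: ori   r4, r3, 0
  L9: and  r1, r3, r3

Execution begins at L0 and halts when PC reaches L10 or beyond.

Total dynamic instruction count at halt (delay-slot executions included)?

3

  step pc=0: add  r4, r2, r1  regs=(0,12,1,2,13)
  step pc=1: bne  r3, r4, L10  cond=T  regs=(0,12,1,2,13)
  step pc=2: xor  r2, r2, r2  regs=(0,12,0,2,13)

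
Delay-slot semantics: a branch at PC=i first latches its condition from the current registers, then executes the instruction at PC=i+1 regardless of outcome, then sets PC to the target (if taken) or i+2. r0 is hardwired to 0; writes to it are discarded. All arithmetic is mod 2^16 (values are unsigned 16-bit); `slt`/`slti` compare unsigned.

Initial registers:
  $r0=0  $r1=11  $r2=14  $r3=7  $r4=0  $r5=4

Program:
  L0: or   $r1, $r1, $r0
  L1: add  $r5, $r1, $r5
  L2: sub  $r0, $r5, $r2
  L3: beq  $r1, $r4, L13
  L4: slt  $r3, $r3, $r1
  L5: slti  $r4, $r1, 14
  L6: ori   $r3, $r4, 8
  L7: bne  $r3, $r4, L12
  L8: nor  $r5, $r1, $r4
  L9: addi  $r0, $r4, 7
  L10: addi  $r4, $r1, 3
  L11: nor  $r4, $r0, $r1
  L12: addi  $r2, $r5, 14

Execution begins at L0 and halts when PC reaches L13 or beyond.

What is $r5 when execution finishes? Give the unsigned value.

PC=0  or   $r1, $r1, $r0     | $r0=0 $r1=11 $r2=14 $r3=7 $r4=0 $r5=4
PC=1  add  $r5, $r1, $r5     | $r0=0 $r1=11 $r2=14 $r3=7 $r4=0 $r5=15
PC=2  sub  $r0, $r5, $r2     | $r0=0 $r1=11 $r2=14 $r3=7 $r4=0 $r5=15
PC=3  beq  $r1, $r4, L13     | $r0=0 $r1=11 $r2=14 $r3=7 $r4=0 $r5=15  [not taken]
PC=4  slt  $r3, $r3, $r1     | $r0=0 $r1=11 $r2=14 $r3=1 $r4=0 $r5=15
PC=5  slti  $r4, $r1, 14     | $r0=0 $r1=11 $r2=14 $r3=1 $r4=1 $r5=15
PC=6  ori   $r3, $r4, 8      | $r0=0 $r1=11 $r2=14 $r3=9 $r4=1 $r5=15
PC=7  bne  $r3, $r4, L12     | $r0=0 $r1=11 $r2=14 $r3=9 $r4=1 $r5=15  [TAKEN]
PC=8  nor  $r5, $r1, $r4     | $r0=0 $r1=11 $r2=14 $r3=9 $r4=1 $r5=65524
PC=12 addi  $r2, $r5, 14     | $r0=0 $r1=11 $r2=2 $r3=9 $r4=1 $r5=65524

65524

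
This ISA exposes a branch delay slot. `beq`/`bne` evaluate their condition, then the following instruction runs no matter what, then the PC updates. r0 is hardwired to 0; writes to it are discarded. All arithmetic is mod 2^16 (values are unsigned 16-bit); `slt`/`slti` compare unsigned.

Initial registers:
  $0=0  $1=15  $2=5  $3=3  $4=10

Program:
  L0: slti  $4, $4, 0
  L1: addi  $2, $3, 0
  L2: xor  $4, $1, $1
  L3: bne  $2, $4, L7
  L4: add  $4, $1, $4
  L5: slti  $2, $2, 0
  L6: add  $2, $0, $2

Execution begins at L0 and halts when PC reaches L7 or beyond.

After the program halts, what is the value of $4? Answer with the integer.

[0] slti  $4, $4, 0  →  {$0:0, $1:15, $2:5, $3:3, $4:0}
[1] addi  $2, $3, 0  →  {$0:0, $1:15, $2:3, $3:3, $4:0}
[2] xor  $4, $1, $1  →  {$0:0, $1:15, $2:3, $3:3, $4:0}
[3] bne  $2, $4, L7  →  {$0:0, $1:15, $2:3, $3:3, $4:0}  ⟨branch taken⟩
[4] add  $4, $1, $4  →  {$0:0, $1:15, $2:3, $3:3, $4:15}

15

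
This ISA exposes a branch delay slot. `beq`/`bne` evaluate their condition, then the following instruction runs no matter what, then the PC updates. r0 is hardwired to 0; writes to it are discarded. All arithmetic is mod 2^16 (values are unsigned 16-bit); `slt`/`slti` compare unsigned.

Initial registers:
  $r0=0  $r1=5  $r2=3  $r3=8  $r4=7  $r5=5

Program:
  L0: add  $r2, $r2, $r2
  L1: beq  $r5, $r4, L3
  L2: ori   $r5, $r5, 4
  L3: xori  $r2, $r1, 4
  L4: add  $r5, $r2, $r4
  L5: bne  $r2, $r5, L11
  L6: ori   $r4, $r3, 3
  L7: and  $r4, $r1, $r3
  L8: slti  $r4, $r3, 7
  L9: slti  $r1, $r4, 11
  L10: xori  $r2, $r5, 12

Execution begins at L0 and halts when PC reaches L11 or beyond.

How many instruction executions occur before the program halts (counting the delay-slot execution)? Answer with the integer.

PC=0  add  $r2, $r2, $r2     | $r0=0 $r1=5 $r2=6 $r3=8 $r4=7 $r5=5
PC=1  beq  $r5, $r4, L3      | $r0=0 $r1=5 $r2=6 $r3=8 $r4=7 $r5=5  [not taken]
PC=2  ori   $r5, $r5, 4      | $r0=0 $r1=5 $r2=6 $r3=8 $r4=7 $r5=5
PC=3  xori  $r2, $r1, 4      | $r0=0 $r1=5 $r2=1 $r3=8 $r4=7 $r5=5
PC=4  add  $r5, $r2, $r4     | $r0=0 $r1=5 $r2=1 $r3=8 $r4=7 $r5=8
PC=5  bne  $r2, $r5, L11     | $r0=0 $r1=5 $r2=1 $r3=8 $r4=7 $r5=8  [TAKEN]
PC=6  ori   $r4, $r3, 3      | $r0=0 $r1=5 $r2=1 $r3=8 $r4=11 $r5=8

7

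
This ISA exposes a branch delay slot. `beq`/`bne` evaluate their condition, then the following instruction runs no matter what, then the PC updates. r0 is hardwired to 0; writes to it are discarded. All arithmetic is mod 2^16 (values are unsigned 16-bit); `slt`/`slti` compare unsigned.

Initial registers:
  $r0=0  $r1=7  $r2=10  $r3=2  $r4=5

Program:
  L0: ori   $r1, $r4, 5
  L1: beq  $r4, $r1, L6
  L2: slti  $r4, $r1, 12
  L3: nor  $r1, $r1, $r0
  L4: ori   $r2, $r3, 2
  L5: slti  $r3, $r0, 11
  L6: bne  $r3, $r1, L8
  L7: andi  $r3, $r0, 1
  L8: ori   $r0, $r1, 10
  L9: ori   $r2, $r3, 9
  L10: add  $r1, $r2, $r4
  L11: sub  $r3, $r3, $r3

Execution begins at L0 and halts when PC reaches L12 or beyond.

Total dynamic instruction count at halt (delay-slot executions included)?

PC=0  ori   $r1, $r4, 5      | $r0=0 $r1=5 $r2=10 $r3=2 $r4=5
PC=1  beq  $r4, $r1, L6      | $r0=0 $r1=5 $r2=10 $r3=2 $r4=5  [TAKEN]
PC=2  slti  $r4, $r1, 12     | $r0=0 $r1=5 $r2=10 $r3=2 $r4=1
PC=6  bne  $r3, $r1, L8      | $r0=0 $r1=5 $r2=10 $r3=2 $r4=1  [TAKEN]
PC=7  andi  $r3, $r0, 1      | $r0=0 $r1=5 $r2=10 $r3=0 $r4=1
PC=8  ori   $r0, $r1, 10     | $r0=0 $r1=5 $r2=10 $r3=0 $r4=1
PC=9  ori   $r2, $r3, 9      | $r0=0 $r1=5 $r2=9 $r3=0 $r4=1
PC=10 add  $r1, $r2, $r4     | $r0=0 $r1=10 $r2=9 $r3=0 $r4=1
PC=11 sub  $r3, $r3, $r3     | $r0=0 $r1=10 $r2=9 $r3=0 $r4=1

9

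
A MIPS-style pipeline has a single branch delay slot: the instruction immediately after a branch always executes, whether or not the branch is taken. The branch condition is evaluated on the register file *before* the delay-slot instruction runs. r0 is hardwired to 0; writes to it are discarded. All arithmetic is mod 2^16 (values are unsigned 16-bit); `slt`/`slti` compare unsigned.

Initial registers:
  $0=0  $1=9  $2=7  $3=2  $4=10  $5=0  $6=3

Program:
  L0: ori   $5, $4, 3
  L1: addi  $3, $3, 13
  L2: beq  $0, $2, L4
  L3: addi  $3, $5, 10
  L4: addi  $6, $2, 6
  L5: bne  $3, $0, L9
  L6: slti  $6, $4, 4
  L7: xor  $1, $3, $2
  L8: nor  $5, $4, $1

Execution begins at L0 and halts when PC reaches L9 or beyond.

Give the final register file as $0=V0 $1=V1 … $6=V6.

  step pc=0: ori   $5, $4, 3  regs=(0,9,7,2,10,11,3)
  step pc=1: addi  $3, $3, 13  regs=(0,9,7,15,10,11,3)
  step pc=2: beq  $0, $2, L4  cond=F  regs=(0,9,7,15,10,11,3)
  step pc=3: addi  $3, $5, 10  regs=(0,9,7,21,10,11,3)
  step pc=4: addi  $6, $2, 6  regs=(0,9,7,21,10,11,13)
  step pc=5: bne  $3, $0, L9  cond=T  regs=(0,9,7,21,10,11,13)
  step pc=6: slti  $6, $4, 4  regs=(0,9,7,21,10,11,0)

$0=0 $1=9 $2=7 $3=21 $4=10 $5=11 $6=0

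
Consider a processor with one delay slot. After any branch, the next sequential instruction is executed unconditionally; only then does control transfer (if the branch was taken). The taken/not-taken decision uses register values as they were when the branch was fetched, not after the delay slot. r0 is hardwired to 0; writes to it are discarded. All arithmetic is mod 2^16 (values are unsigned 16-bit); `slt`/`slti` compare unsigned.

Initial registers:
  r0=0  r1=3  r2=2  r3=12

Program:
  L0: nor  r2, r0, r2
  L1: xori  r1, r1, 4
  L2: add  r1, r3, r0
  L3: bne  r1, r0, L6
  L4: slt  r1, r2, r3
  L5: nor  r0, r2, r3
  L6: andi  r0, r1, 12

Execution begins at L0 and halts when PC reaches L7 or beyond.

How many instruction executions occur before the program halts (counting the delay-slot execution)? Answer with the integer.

6

#0 nor  r2, r0, r2 ; 0/3/65533/12
#1 xori  r1, r1, 4 ; 0/7/65533/12
#2 add  r1, r3, r0 ; 0/12/65533/12
#3 bne  r1, r0, L6 ; 0/12/65533/12 ; →target
#4 slt  r1, r2, r3 ; 0/0/65533/12
#6 andi  r0, r1, 12 ; 0/0/65533/12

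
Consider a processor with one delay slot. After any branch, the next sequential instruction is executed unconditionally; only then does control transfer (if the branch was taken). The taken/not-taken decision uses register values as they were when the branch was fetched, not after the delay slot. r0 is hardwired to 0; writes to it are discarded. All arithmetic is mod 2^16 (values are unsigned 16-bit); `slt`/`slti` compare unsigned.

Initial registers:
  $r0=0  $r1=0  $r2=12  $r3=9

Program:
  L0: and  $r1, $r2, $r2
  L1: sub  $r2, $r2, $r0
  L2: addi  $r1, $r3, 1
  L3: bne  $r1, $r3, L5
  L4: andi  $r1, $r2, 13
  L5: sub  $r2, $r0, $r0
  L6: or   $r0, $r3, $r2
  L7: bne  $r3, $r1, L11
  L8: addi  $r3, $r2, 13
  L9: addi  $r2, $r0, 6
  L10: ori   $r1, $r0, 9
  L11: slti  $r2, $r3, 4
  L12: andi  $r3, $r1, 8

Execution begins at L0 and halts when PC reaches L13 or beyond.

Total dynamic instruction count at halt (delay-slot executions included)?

[0] and  $r1, $r2, $r2  →  {$r0:0, $r1:12, $r2:12, $r3:9}
[1] sub  $r2, $r2, $r0  →  {$r0:0, $r1:12, $r2:12, $r3:9}
[2] addi  $r1, $r3, 1  →  {$r0:0, $r1:10, $r2:12, $r3:9}
[3] bne  $r1, $r3, L5  →  {$r0:0, $r1:10, $r2:12, $r3:9}  ⟨branch taken⟩
[4] andi  $r1, $r2, 13  →  {$r0:0, $r1:12, $r2:12, $r3:9}
[5] sub  $r2, $r0, $r0  →  {$r0:0, $r1:12, $r2:0, $r3:9}
[6] or   $r0, $r3, $r2  →  {$r0:0, $r1:12, $r2:0, $r3:9}
[7] bne  $r3, $r1, L11  →  {$r0:0, $r1:12, $r2:0, $r3:9}  ⟨branch taken⟩
[8] addi  $r3, $r2, 13  →  {$r0:0, $r1:12, $r2:0, $r3:13}
[11] slti  $r2, $r3, 4  →  {$r0:0, $r1:12, $r2:0, $r3:13}
[12] andi  $r3, $r1, 8  →  {$r0:0, $r1:12, $r2:0, $r3:8}

11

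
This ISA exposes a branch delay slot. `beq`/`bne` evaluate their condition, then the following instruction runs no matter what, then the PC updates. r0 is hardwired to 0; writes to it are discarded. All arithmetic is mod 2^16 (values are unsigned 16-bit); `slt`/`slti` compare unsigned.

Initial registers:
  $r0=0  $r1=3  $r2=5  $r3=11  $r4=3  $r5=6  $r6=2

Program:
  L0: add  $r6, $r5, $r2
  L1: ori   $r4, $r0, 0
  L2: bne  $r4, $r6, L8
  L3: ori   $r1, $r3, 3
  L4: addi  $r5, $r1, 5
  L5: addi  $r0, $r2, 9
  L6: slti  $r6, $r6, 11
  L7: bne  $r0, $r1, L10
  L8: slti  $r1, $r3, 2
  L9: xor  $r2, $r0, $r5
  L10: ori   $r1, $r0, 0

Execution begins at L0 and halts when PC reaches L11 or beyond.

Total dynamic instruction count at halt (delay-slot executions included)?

#0 add  $r6, $r5, $r2 ; 0/3/5/11/3/6/11
#1 ori   $r4, $r0, 0 ; 0/3/5/11/0/6/11
#2 bne  $r4, $r6, L8 ; 0/3/5/11/0/6/11 ; →target
#3 ori   $r1, $r3, 3 ; 0/11/5/11/0/6/11
#8 slti  $r1, $r3, 2 ; 0/0/5/11/0/6/11
#9 xor  $r2, $r0, $r5 ; 0/0/6/11/0/6/11
#10 ori   $r1, $r0, 0 ; 0/0/6/11/0/6/11

7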